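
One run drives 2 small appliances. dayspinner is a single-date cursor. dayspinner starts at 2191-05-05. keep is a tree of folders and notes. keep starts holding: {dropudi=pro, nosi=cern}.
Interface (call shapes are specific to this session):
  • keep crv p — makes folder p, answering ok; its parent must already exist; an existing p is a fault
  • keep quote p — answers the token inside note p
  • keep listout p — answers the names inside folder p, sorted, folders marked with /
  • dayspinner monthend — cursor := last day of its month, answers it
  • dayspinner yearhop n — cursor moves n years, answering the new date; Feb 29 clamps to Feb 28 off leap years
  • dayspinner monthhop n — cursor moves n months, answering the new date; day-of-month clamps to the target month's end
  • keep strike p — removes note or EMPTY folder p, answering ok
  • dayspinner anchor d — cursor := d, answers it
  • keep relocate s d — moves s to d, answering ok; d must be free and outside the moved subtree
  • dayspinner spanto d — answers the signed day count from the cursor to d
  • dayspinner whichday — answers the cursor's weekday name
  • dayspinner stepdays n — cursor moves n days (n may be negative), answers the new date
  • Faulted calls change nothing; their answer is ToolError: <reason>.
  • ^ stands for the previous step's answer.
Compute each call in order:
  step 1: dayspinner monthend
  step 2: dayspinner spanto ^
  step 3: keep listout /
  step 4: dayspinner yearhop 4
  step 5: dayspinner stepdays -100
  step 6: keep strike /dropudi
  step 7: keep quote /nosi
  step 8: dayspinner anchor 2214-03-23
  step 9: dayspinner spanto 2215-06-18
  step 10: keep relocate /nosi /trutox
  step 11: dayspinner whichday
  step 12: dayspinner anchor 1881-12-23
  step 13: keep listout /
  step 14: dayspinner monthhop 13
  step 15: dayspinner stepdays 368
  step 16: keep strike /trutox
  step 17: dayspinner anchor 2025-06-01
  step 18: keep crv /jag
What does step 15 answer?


Step: dayspinner monthend[]
Result: 2191-05-31
Step: dayspinner spanto[^]
Result: 0
Step: keep listout[/]
Result: [dropudi, nosi]
Step: dayspinner yearhop[4]
Result: 2195-05-31
Step: dayspinner stepdays[-100]
Result: 2195-02-20
Step: keep strike[/dropudi]
Result: ok
Step: keep quote[/nosi]
Result: cern
Step: dayspinner anchor[2214-03-23]
Result: 2214-03-23
Step: dayspinner spanto[2215-06-18]
Result: 452
Step: keep relocate[/nosi; /trutox]
Result: ok
Step: dayspinner whichday[]
Result: Wednesday
Step: dayspinner anchor[1881-12-23]
Result: 1881-12-23
Step: keep listout[/]
Result: [trutox]
Step: dayspinner monthhop[13]
Result: 1883-01-23
Step: dayspinner stepdays[368]
Result: 1884-01-26
Step: keep strike[/trutox]
Result: ok
Step: dayspinner anchor[2025-06-01]
Result: 2025-06-01
Step: keep crv[/jag]
Result: ok

Answer: 1884-01-26


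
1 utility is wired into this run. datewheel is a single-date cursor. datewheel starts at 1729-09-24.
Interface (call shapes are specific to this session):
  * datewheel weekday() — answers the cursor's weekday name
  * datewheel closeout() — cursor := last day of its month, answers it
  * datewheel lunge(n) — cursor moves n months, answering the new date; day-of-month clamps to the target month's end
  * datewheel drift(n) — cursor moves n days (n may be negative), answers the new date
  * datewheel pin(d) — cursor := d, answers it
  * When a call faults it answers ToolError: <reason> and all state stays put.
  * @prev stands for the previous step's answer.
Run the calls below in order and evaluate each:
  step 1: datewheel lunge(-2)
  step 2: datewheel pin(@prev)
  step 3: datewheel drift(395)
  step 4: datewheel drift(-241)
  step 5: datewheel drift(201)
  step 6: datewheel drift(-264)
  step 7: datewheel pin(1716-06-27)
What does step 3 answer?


>> datewheel lunge(n: -2)
<< 1729-07-24
>> datewheel pin(d: @prev)
<< 1729-07-24
>> datewheel drift(n: 395)
<< 1730-08-23
>> datewheel drift(n: -241)
<< 1729-12-25
>> datewheel drift(n: 201)
<< 1730-07-14
>> datewheel drift(n: -264)
<< 1729-10-23
>> datewheel pin(d: 1716-06-27)
<< 1716-06-27

Answer: 1730-08-23


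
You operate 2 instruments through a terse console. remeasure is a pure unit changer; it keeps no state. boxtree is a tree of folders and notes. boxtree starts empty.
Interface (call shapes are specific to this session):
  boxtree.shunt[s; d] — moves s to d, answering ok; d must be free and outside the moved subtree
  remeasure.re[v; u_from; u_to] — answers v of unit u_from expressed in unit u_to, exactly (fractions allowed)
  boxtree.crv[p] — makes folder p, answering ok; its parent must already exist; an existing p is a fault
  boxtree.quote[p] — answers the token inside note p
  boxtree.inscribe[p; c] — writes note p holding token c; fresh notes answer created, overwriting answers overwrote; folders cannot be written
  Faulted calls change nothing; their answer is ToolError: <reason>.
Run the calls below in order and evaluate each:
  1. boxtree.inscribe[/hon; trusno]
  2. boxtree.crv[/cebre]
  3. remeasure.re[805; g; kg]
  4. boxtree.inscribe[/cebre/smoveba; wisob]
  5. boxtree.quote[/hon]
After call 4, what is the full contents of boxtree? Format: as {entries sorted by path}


Answer: {cebre/, cebre/smoveba=wisob, hon=trusno}

Derivation:
-- 1. boxtree.inscribe(p: /hon, c: trusno) == created
-- 2. boxtree.crv(p: /cebre) == ok
-- 3. remeasure.re(v: 805, u_from: g, u_to: kg) == 161/200
-- 4. boxtree.inscribe(p: /cebre/smoveba, c: wisob) == created
-- 5. boxtree.quote(p: /hon) == trusno


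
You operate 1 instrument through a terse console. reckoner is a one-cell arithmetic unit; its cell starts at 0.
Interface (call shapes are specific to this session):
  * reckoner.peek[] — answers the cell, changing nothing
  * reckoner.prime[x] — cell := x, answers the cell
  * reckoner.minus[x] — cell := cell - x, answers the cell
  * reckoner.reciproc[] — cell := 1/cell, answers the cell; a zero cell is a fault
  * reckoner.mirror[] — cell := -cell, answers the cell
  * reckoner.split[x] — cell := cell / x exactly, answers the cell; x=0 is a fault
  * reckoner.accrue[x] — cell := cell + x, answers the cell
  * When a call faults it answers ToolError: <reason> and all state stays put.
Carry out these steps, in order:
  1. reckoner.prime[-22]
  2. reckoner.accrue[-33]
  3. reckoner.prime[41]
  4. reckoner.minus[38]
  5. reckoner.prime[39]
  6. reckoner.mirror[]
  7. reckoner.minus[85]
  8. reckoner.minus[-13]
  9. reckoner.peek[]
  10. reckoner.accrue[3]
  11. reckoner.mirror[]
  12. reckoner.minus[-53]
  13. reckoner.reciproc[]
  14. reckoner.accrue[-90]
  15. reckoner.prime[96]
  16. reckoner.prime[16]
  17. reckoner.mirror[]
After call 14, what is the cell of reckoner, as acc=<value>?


→ prime(x=-22)
← -22
→ accrue(x=-33)
← -55
→ prime(x=41)
← 41
→ minus(x=38)
← 3
→ prime(x=39)
← 39
→ mirror()
← -39
→ minus(x=85)
← -124
→ minus(x=-13)
← -111
→ peek()
← -111
→ accrue(x=3)
← -108
→ mirror()
← 108
→ minus(x=-53)
← 161
→ reciproc()
← 1/161
→ accrue(x=-90)
← -14489/161
→ prime(x=96)
← 96
→ prime(x=16)
← 16
→ mirror()
← -16

Answer: acc=-14489/161


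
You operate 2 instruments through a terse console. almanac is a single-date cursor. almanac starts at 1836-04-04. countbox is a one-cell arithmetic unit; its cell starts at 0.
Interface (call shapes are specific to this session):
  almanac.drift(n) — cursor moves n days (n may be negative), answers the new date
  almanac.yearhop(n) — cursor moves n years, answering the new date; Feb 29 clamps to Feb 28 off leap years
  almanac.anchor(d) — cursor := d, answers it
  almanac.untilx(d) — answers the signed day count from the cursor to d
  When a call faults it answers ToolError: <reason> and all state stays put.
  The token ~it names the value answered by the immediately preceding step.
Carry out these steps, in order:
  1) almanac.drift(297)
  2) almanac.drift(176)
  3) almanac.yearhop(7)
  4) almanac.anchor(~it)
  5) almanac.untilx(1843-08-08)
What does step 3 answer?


Answer: 1844-07-21

Derivation:
Do: almanac.drift[n→297]
See: 1837-01-26
Do: almanac.drift[n→176]
See: 1837-07-21
Do: almanac.yearhop[n→7]
See: 1844-07-21
Do: almanac.anchor[d→~it]
See: 1844-07-21
Do: almanac.untilx[d→1843-08-08]
See: -348


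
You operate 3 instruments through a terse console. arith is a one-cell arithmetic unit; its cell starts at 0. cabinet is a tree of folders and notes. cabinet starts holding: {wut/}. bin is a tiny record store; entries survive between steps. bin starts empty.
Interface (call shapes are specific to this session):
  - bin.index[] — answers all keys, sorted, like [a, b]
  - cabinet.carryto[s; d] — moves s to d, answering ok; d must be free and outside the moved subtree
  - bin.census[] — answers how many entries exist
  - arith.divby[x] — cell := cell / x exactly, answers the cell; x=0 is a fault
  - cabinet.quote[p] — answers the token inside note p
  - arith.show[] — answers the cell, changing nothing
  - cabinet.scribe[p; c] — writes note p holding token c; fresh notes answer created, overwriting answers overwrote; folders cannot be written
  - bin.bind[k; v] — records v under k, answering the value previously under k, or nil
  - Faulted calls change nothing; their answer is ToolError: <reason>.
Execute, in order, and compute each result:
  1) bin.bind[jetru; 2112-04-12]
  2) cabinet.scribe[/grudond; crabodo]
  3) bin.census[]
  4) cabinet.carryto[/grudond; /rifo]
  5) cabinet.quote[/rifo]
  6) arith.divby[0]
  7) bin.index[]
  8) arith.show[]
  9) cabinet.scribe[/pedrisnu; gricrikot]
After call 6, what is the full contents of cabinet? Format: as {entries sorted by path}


Answer: {rifo=crabodo, wut/}

Derivation:
~$ bin.bind k='jetru' v='2112-04-12'
  nil
~$ cabinet.scribe p='/grudond' c='crabodo'
  created
~$ bin.census
  1
~$ cabinet.carryto s='/grudond' d='/rifo'
  ok
~$ cabinet.quote p='/rifo'
  crabodo
~$ arith.divby x='0'
  ToolError: division by zero
~$ bin.index
  [jetru]
~$ arith.show
  0
~$ cabinet.scribe p='/pedrisnu' c='gricrikot'
  created


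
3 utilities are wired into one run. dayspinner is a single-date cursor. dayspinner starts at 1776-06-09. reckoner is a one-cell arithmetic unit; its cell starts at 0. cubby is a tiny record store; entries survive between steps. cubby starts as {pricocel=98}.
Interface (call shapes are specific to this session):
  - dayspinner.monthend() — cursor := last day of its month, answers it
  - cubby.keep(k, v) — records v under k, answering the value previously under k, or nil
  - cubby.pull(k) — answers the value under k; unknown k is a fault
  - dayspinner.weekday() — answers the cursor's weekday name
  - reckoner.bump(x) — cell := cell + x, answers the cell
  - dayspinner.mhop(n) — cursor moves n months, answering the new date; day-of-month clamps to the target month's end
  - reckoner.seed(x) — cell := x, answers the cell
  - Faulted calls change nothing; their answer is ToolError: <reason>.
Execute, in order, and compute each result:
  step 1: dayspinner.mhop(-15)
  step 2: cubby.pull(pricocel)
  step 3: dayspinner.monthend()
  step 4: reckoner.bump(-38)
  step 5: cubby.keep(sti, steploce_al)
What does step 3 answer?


Answer: 1775-03-31

Derivation:
# dayspinner.mhop(-15) : 1775-03-09
# cubby.pull(pricocel) : 98
# dayspinner.monthend() : 1775-03-31
# reckoner.bump(-38) : -38
# cubby.keep(sti, steploce_al) : nil


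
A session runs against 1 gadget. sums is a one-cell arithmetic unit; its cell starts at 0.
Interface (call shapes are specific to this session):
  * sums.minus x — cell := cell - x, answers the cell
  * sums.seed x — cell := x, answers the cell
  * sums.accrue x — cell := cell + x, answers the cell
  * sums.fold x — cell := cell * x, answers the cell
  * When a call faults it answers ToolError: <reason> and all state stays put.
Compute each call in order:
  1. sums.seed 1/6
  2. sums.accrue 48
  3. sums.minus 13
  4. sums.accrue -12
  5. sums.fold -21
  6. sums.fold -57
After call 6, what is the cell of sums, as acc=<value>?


Answer: acc=55461/2

Derivation:
>>> sums.seed x='1/6'
[out] 1/6
>>> sums.accrue x='48'
[out] 289/6
>>> sums.minus x='13'
[out] 211/6
>>> sums.accrue x='-12'
[out] 139/6
>>> sums.fold x='-21'
[out] -973/2
>>> sums.fold x='-57'
[out] 55461/2


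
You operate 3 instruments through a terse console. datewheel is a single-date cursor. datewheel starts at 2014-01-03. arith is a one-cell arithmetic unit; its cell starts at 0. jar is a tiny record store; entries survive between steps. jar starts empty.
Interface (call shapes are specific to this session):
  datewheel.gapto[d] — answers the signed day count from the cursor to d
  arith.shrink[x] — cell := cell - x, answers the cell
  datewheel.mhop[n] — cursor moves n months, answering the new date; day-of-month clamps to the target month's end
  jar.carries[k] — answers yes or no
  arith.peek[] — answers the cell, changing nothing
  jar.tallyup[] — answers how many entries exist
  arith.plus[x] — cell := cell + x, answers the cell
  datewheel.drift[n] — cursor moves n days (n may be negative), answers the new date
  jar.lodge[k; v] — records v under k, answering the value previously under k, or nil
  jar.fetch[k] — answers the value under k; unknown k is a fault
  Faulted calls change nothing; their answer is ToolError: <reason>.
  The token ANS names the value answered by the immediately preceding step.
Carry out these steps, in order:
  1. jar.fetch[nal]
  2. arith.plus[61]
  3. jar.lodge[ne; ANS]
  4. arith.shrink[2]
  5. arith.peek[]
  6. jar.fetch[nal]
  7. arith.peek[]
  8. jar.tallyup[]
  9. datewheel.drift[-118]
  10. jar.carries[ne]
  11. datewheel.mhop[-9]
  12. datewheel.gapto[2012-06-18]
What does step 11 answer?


Answer: 2012-12-07

Derivation:
Now I run jar.fetch passing k='nal', and observe ToolError: no such key nal.
Calling arith.plus passing x='61', — result: 61.
Then jar.lodge passing k='ne', v='ANS', — result: nil.
Next I call arith.shrink passing x='2', and see 59.
I invoke arith.peek: 59.
I invoke jar.fetch passing k='nal', and get ToolError: no such key nal.
Invoking arith.peek, → 59.
I use jar.tallyup(), and see 1.
I invoke datewheel.drift passing n='-118', and see 2013-09-07.
Now I run jar.carries passing k='ne', yielding yes.
Next I call datewheel.mhop passing n='-9': 2012-12-07.
I use datewheel.gapto passing d='2012-06-18', → -172.


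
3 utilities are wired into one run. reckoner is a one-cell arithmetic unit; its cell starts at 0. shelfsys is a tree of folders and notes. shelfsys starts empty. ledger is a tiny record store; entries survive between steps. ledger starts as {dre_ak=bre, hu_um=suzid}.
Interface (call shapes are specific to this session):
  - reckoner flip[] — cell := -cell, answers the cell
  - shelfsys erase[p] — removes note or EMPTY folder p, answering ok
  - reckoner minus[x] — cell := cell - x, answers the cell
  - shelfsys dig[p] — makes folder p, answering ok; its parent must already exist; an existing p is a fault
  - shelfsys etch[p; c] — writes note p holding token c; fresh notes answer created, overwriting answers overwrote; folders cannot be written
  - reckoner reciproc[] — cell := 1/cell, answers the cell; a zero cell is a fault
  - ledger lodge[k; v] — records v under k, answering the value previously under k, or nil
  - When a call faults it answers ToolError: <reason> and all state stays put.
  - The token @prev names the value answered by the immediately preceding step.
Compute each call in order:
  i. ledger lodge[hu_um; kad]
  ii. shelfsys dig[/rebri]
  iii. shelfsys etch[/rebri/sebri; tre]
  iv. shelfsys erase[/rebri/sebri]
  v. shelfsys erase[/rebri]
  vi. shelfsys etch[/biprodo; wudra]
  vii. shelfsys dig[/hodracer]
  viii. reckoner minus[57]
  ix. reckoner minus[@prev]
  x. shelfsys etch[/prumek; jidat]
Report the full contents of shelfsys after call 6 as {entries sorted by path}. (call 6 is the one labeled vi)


Then ledger lodge on hu_um, kad, yielding suzid.
I run shelfsys dig on /rebri, giving ok.
I run shelfsys etch on /rebri/sebri, tre, and see created.
I call shelfsys erase on /rebri/sebri, and get ok.
Using shelfsys erase on /rebri, giving ok.
Now I run shelfsys etch on /biprodo, wudra, and see created.
Then shelfsys dig on /hodracer, yielding ok.
Invoking reckoner minus on 57, which returns -57.
Invoking reckoner minus on @prev: 0.
Next I call shelfsys etch on /prumek, jidat, and get created.

Answer: {biprodo=wudra}


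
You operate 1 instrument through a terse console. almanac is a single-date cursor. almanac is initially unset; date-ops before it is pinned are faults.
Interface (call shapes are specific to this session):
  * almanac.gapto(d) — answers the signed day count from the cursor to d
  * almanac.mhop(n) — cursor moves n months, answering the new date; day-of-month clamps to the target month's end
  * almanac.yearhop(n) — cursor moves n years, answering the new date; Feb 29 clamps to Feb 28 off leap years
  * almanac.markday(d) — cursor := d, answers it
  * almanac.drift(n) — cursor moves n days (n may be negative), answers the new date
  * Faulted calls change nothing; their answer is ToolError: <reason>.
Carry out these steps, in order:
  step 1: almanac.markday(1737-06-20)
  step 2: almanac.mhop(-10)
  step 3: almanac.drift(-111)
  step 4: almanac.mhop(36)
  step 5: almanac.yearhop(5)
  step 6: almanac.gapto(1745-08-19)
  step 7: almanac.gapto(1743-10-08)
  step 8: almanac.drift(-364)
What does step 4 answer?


! markday(d: 1737-06-20) : 1737-06-20
! mhop(n: -10) : 1736-08-20
! drift(n: -111) : 1736-05-01
! mhop(n: 36) : 1739-05-01
! yearhop(n: 5) : 1744-05-01
! gapto(d: 1745-08-19) : 475
! gapto(d: 1743-10-08) : -206
! drift(n: -364) : 1743-05-03

Answer: 1739-05-01


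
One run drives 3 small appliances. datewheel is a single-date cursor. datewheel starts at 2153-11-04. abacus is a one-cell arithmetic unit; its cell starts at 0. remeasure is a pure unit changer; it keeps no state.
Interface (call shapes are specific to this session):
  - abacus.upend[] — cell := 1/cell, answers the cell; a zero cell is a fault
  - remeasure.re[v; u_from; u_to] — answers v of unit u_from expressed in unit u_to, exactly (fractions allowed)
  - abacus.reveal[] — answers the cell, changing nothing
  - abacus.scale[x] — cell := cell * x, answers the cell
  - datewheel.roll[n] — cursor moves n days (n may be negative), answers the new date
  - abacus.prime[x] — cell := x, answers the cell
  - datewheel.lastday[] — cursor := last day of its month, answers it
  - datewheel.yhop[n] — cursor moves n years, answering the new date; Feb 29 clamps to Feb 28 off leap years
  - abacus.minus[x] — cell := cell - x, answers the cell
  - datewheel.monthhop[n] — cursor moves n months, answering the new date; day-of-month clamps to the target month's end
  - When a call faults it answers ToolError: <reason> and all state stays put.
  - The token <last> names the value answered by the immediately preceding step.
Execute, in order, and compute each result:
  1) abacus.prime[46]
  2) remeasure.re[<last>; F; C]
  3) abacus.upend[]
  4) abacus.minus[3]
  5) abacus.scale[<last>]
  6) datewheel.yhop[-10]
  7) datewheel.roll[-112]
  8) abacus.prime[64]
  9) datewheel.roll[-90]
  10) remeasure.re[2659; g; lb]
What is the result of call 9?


Answer: 2143-04-16

Derivation:
-> prime(x: 46)
<- 46
-> re(v: <last>, u_from: F, u_to: C)
<- 70/9
-> upend()
<- 1/46
-> minus(x: 3)
<- -137/46
-> scale(x: <last>)
<- 18769/2116
-> yhop(n: -10)
<- 2143-11-04
-> roll(n: -112)
<- 2143-07-15
-> prime(x: 64)
<- 64
-> roll(n: -90)
<- 2143-04-16
-> re(v: 2659, u_from: g, u_to: lb)
<- 265900000/45359237


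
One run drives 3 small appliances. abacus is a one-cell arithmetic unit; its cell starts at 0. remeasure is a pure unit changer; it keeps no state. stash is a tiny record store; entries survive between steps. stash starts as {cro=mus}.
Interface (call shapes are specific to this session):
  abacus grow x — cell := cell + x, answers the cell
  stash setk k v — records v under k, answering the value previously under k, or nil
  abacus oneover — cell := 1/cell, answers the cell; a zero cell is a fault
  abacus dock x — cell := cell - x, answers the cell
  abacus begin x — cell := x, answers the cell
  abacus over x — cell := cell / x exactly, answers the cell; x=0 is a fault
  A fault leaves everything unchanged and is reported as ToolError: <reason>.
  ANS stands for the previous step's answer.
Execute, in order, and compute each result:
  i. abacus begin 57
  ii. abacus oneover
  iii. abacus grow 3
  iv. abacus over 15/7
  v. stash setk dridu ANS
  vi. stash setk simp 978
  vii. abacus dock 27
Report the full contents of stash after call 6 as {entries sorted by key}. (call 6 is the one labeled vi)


Answer: {cro=mus, dridu=1204/855, simp=978}

Derivation:
>> abacus begin(x: 57)
<< 57
>> abacus oneover()
<< 1/57
>> abacus grow(x: 3)
<< 172/57
>> abacus over(x: 15/7)
<< 1204/855
>> stash setk(k: dridu, v: ANS)
<< nil
>> stash setk(k: simp, v: 978)
<< nil
>> abacus dock(x: 27)
<< -21881/855


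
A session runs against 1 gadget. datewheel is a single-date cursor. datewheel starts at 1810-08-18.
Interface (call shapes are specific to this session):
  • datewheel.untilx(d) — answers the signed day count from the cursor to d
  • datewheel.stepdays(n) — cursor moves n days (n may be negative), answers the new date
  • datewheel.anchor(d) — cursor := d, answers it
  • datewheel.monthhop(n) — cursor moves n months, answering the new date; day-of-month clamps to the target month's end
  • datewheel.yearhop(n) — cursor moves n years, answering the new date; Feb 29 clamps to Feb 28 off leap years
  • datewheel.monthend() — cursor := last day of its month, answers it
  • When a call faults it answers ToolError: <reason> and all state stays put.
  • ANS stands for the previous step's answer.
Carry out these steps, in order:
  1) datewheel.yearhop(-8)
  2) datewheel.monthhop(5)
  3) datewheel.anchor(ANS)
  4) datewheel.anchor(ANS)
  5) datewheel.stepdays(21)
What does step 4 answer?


-> datewheel.yearhop(n='-8')
<- 1802-08-18
-> datewheel.monthhop(n='5')
<- 1803-01-18
-> datewheel.anchor(d='ANS')
<- 1803-01-18
-> datewheel.anchor(d='ANS')
<- 1803-01-18
-> datewheel.stepdays(n='21')
<- 1803-02-08

Answer: 1803-01-18


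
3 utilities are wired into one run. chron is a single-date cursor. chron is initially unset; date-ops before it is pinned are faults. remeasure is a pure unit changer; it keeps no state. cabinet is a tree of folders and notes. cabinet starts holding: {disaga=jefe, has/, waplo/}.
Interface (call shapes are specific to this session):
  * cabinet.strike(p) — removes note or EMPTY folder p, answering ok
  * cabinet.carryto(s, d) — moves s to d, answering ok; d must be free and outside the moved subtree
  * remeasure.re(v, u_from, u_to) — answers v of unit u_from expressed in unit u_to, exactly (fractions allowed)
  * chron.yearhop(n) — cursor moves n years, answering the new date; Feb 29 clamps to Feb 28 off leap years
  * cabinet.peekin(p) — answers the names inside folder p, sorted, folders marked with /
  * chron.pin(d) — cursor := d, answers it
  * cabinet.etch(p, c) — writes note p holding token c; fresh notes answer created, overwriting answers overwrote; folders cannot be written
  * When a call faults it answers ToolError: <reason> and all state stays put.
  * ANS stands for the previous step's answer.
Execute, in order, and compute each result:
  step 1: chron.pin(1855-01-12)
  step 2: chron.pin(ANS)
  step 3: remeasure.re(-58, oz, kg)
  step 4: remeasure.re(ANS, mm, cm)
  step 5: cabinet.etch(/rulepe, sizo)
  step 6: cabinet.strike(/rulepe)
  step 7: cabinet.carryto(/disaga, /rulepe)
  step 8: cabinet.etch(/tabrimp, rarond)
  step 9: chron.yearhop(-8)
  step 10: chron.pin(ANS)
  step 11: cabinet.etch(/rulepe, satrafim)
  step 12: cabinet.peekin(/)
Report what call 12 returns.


Answer: [has/, rulepe, tabrimp, waplo/]

Derivation:
I use pin passing d='1855-01-12', giving 1855-01-12.
I run pin passing d='ANS', which returns 1855-01-12.
Using re passing v='-58', u_from='oz', u_to='kg', giving -1315417873/800000000.
I invoke re passing v='ANS', u_from='mm', u_to='cm': -1315417873/8000000000.
Using etch passing p='/rulepe', c='sizo', giving created.
I call strike passing p='/rulepe', giving ok.
I call carryto passing s='/disaga', d='/rulepe', → ok.
Now I run etch passing p='/tabrimp', c='rarond', which returns created.
I call yearhop passing n='-8', → 1847-01-12.
Calling pin passing d='ANS', and observe 1847-01-12.
Then etch passing p='/rulepe', c='satrafim', giving overwrote.
I try peekin passing p='/', giving [has/, rulepe, tabrimp, waplo/].


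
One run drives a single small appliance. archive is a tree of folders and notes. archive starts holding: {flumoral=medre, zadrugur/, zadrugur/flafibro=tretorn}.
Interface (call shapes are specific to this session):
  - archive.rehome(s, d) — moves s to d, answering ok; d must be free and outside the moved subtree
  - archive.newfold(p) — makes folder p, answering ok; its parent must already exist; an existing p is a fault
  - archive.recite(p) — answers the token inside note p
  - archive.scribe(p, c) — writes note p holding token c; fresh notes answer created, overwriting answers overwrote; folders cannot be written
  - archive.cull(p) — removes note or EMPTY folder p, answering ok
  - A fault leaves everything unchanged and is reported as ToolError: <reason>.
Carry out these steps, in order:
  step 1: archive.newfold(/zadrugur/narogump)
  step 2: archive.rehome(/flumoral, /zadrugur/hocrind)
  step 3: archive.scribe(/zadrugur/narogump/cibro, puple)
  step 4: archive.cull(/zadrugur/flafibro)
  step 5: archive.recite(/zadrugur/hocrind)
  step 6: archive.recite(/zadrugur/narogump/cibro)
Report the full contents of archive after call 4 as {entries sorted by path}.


Answer: {zadrugur/, zadrugur/hocrind=medre, zadrugur/narogump/, zadrugur/narogump/cibro=puple}

Derivation:
→ archive.newfold(p='/zadrugur/narogump')
← ok
→ archive.rehome(s='/flumoral', d='/zadrugur/hocrind')
← ok
→ archive.scribe(p='/zadrugur/narogump/cibro', c='puple')
← created
→ archive.cull(p='/zadrugur/flafibro')
← ok
→ archive.recite(p='/zadrugur/hocrind')
← medre
→ archive.recite(p='/zadrugur/narogump/cibro')
← puple


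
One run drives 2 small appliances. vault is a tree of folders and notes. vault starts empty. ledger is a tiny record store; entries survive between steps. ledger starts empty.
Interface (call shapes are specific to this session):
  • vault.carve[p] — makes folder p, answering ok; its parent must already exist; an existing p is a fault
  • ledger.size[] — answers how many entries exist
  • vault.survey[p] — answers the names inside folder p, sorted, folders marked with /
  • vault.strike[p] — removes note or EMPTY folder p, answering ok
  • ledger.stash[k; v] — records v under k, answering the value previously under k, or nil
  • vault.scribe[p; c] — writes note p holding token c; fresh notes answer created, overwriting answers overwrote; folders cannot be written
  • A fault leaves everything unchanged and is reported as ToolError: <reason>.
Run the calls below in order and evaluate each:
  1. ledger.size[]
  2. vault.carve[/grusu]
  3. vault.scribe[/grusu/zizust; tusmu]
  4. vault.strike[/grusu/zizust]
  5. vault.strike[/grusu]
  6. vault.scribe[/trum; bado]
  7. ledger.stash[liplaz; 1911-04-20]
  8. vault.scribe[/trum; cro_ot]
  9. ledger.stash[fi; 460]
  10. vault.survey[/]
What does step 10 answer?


Act: size[]
Obs: 0
Act: carve[p: /grusu]
Obs: ok
Act: scribe[p: /grusu/zizust; c: tusmu]
Obs: created
Act: strike[p: /grusu/zizust]
Obs: ok
Act: strike[p: /grusu]
Obs: ok
Act: scribe[p: /trum; c: bado]
Obs: created
Act: stash[k: liplaz; v: 1911-04-20]
Obs: nil
Act: scribe[p: /trum; c: cro_ot]
Obs: overwrote
Act: stash[k: fi; v: 460]
Obs: nil
Act: survey[p: /]
Obs: [trum]

Answer: [trum]


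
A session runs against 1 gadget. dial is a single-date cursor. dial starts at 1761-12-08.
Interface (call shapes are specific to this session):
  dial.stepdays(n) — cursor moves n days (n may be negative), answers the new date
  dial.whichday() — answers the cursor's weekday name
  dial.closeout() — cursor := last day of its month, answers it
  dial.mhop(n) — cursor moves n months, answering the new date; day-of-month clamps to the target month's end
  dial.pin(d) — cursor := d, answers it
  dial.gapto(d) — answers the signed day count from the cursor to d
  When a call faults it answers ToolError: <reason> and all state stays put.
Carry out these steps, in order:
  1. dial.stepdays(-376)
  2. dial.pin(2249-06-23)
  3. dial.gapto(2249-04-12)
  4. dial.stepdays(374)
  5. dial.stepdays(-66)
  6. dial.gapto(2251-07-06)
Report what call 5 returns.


$ stepdays n=-376
= 1760-11-27
$ pin d=2249-06-23
= 2249-06-23
$ gapto d=2249-04-12
= -72
$ stepdays n=374
= 2250-07-02
$ stepdays n=-66
= 2250-04-27
$ gapto d=2251-07-06
= 435

Answer: 2250-04-27


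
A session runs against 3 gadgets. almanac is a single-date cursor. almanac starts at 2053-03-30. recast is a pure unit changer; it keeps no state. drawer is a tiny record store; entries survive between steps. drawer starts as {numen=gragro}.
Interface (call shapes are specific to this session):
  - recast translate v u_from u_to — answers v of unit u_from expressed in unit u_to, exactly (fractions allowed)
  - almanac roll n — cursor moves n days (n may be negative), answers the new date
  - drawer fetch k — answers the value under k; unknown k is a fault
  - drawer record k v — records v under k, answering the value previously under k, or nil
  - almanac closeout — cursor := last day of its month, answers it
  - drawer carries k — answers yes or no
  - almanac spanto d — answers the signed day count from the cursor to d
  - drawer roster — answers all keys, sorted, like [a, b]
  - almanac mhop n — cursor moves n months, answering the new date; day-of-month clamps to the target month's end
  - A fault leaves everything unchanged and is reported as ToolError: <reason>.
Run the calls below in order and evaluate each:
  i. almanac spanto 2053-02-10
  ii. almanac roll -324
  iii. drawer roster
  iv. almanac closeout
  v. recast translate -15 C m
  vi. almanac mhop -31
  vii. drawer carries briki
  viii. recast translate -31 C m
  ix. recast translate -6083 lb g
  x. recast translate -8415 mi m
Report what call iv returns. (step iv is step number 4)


>>> almanac spanto d→2053-02-10
:: -48
>>> almanac roll n→-324
:: 2052-05-10
>>> drawer roster
:: [numen]
>>> almanac closeout
:: 2052-05-31
>>> recast translate v→-15 u_from→C u_to→m
:: ToolError: incompatible units
>>> almanac mhop n→-31
:: 2049-10-31
>>> drawer carries k→briki
:: no
>>> recast translate v→-31 u_from→C u_to→m
:: ToolError: incompatible units
>>> recast translate v→-6083 u_from→lb u_to→g
:: -275920238671/100000
>>> recast translate v→-8415 u_from→mi u_to→m
:: -338565744/25

Answer: 2052-05-31


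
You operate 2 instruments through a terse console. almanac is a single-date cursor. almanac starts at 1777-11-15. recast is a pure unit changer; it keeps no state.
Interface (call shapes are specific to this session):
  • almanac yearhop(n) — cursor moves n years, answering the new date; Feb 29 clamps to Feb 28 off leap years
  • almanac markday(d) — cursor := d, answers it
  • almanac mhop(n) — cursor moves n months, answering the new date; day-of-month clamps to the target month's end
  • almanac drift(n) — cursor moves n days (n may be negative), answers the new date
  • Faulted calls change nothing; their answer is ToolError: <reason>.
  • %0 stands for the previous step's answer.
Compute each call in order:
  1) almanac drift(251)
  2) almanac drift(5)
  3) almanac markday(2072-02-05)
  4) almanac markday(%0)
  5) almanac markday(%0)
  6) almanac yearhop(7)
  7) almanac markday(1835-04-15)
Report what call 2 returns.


Answer: 1778-07-29

Derivation:
→ almanac drift(n=251)
← 1778-07-24
→ almanac drift(n=5)
← 1778-07-29
→ almanac markday(d=2072-02-05)
← 2072-02-05
→ almanac markday(d=%0)
← 2072-02-05
→ almanac markday(d=%0)
← 2072-02-05
→ almanac yearhop(n=7)
← 2079-02-05
→ almanac markday(d=1835-04-15)
← 1835-04-15


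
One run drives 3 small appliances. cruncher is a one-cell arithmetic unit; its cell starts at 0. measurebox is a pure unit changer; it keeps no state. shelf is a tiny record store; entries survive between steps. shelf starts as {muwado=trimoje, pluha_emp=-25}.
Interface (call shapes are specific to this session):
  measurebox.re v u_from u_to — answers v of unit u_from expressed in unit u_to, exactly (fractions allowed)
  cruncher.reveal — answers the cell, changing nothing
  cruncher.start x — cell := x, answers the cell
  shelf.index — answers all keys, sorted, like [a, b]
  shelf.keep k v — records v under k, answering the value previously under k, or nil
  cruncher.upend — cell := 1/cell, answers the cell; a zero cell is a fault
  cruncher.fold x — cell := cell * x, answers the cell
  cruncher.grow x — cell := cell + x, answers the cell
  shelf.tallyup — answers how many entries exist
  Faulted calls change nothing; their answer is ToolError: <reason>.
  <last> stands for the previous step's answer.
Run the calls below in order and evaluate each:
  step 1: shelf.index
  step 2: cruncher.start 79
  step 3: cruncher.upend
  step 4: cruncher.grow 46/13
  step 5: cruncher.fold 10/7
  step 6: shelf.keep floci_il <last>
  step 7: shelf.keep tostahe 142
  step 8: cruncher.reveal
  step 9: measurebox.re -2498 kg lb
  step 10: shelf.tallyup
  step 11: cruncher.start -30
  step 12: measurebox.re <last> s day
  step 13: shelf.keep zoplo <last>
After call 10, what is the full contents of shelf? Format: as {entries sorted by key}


Answer: {floci_il=5210/1027, muwado=trimoje, pluha_emp=-25, tostahe=142}

Derivation:
% index
= [muwado, pluha_emp]
% start x=79
= 79
% upend
= 1/79
% grow x=46/13
= 3647/1027
% fold x=10/7
= 5210/1027
% keep k=floci_il v=<last>
= nil
% keep k=tostahe v=142
= nil
% reveal
= 5210/1027
% re v=-2498 u_from=kg u_to=lb
= -249800000000/45359237
% tallyup
= 4
% start x=-30
= -30
% re v=<last> u_from=s u_to=day
= -1/2880
% keep k=zoplo v=<last>
= nil


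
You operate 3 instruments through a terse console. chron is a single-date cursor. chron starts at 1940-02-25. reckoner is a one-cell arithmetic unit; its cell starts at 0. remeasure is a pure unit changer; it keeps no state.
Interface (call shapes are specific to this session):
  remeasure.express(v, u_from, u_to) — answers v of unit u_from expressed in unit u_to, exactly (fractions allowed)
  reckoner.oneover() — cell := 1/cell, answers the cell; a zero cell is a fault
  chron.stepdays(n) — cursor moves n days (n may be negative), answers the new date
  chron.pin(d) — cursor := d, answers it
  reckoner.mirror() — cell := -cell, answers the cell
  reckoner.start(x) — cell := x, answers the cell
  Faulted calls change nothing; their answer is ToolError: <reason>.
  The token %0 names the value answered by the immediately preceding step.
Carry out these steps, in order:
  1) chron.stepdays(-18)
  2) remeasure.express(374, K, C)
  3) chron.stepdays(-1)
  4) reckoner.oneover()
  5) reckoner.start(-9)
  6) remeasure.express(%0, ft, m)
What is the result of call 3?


> chron.stepdays n: -18
:: 1940-02-07
> remeasure.express v: 374 u_from: K u_to: C
:: 2017/20
> chron.stepdays n: -1
:: 1940-02-06
> reckoner.oneover
:: ToolError: reciprocal of zero
> reckoner.start x: -9
:: -9
> remeasure.express v: %0 u_from: ft u_to: m
:: -3429/1250

Answer: 1940-02-06


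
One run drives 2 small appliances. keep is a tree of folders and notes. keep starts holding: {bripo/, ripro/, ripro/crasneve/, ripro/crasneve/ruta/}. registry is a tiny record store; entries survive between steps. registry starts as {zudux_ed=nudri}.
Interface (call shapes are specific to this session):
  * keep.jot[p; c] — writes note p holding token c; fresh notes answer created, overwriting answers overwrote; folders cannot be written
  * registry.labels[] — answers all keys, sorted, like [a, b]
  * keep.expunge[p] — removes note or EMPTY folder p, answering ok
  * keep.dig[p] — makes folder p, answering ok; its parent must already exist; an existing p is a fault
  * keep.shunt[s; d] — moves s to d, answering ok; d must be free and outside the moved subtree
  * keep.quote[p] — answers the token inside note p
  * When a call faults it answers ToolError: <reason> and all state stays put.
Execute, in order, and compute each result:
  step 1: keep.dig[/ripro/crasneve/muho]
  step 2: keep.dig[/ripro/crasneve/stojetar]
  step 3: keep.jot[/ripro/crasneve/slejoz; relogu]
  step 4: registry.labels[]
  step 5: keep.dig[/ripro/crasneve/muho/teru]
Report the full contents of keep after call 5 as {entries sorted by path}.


Answer: {bripo/, ripro/, ripro/crasneve/, ripro/crasneve/muho/, ripro/crasneve/muho/teru/, ripro/crasneve/ruta/, ripro/crasneve/slejoz=relogu, ripro/crasneve/stojetar/}

Derivation:
→ keep.dig(p=/ripro/crasneve/muho)
← ok
→ keep.dig(p=/ripro/crasneve/stojetar)
← ok
→ keep.jot(p=/ripro/crasneve/slejoz, c=relogu)
← created
→ registry.labels()
← [zudux_ed]
→ keep.dig(p=/ripro/crasneve/muho/teru)
← ok


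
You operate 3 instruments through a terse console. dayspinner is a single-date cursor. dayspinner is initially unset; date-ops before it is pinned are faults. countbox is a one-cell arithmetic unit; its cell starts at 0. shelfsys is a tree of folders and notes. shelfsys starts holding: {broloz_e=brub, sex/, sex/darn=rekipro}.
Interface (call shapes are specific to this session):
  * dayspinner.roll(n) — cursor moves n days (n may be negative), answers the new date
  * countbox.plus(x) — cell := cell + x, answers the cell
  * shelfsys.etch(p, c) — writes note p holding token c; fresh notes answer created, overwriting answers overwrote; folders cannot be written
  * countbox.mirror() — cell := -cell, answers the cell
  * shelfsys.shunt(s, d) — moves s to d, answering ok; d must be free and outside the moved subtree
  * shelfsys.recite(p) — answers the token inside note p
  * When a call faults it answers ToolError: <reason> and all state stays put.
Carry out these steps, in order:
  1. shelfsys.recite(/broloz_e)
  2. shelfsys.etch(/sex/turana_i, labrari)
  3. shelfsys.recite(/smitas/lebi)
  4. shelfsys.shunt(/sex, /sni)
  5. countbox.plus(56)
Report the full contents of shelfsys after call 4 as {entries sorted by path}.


Answer: {broloz_e=brub, sni/, sni/darn=rekipro, sni/turana_i=labrari}

Derivation:
==> recite(p→/broloz_e)
<== brub
==> etch(p→/sex/turana_i, c→labrari)
<== created
==> recite(p→/smitas/lebi)
<== ToolError: not found
==> shunt(s→/sex, d→/sni)
<== ok
==> plus(x→56)
<== 56


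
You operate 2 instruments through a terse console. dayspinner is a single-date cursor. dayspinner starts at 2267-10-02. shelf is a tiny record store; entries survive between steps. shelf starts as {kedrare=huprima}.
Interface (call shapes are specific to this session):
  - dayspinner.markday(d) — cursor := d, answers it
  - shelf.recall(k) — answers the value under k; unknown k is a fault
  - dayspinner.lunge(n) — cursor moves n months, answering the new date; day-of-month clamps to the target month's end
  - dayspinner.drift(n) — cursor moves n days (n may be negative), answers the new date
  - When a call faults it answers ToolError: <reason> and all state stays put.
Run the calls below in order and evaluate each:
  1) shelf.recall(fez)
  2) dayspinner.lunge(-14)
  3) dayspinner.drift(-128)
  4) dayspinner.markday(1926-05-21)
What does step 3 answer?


Answer: 2266-03-27

Derivation:
# shelf.recall(k='fez') ~> ToolError: no such key fez
# dayspinner.lunge(n='-14') ~> 2266-08-02
# dayspinner.drift(n='-128') ~> 2266-03-27
# dayspinner.markday(d='1926-05-21') ~> 1926-05-21


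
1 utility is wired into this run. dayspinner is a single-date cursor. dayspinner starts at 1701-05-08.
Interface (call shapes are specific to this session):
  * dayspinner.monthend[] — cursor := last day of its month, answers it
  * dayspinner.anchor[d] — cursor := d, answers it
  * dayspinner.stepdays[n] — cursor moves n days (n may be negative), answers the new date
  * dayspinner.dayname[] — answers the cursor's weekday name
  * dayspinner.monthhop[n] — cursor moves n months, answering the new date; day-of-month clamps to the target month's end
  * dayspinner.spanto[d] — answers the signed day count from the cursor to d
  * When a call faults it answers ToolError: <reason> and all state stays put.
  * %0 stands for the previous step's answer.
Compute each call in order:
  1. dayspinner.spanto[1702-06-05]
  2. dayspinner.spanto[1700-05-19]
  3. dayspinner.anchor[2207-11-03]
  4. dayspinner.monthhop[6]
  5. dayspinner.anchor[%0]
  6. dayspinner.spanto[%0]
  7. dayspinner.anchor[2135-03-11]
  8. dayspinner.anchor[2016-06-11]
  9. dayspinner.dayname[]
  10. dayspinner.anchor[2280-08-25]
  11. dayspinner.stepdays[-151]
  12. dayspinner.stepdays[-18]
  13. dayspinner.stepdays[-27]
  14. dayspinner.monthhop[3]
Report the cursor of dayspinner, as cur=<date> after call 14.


-> dayspinner.spanto(d→1702-06-05)
<- 393
-> dayspinner.spanto(d→1700-05-19)
<- -354
-> dayspinner.anchor(d→2207-11-03)
<- 2207-11-03
-> dayspinner.monthhop(n→6)
<- 2208-05-03
-> dayspinner.anchor(d→%0)
<- 2208-05-03
-> dayspinner.spanto(d→%0)
<- 0
-> dayspinner.anchor(d→2135-03-11)
<- 2135-03-11
-> dayspinner.anchor(d→2016-06-11)
<- 2016-06-11
-> dayspinner.dayname()
<- Saturday
-> dayspinner.anchor(d→2280-08-25)
<- 2280-08-25
-> dayspinner.stepdays(n→-151)
<- 2280-03-27
-> dayspinner.stepdays(n→-18)
<- 2280-03-09
-> dayspinner.stepdays(n→-27)
<- 2280-02-11
-> dayspinner.monthhop(n→3)
<- 2280-05-11

Answer: cur=2280-05-11
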